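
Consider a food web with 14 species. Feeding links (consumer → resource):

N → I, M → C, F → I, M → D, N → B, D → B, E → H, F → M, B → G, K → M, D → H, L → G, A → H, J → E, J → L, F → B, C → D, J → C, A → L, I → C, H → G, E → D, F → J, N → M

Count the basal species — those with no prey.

1

Basal species (no prey listed): G.
Count: 1.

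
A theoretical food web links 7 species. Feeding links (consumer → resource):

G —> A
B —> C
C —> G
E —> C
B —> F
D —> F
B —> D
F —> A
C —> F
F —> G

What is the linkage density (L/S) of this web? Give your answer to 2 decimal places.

L/S = 1.43

There are L = 10 links among S = 7 species.
L/S = 10/7 = 1.4286 ≈ 1.43.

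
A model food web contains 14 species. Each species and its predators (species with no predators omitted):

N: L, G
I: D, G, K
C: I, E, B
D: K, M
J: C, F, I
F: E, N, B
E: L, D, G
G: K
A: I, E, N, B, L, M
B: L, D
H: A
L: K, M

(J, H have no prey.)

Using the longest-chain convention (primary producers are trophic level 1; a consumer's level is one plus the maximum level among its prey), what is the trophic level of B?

Trophic level 3

H is a producer → level 1.
A eats H → level 2.
B eats A (level 2); other prey at levels: C 2, F 2 → level 3.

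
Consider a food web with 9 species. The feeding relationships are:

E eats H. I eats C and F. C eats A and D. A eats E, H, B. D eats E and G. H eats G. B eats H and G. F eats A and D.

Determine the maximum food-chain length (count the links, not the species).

One longest chain: G → H → E → D → F → I.
It has 6 species and 5 links.

5 links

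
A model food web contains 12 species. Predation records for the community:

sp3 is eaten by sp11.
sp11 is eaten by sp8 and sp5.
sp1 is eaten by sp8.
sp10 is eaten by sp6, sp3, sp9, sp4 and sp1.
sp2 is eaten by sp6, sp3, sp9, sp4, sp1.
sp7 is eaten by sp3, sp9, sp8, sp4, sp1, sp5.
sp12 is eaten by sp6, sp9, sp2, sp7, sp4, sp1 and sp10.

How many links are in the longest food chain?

One longest chain: sp12 → sp10 → sp3 → sp11 → sp8.
It has 5 species and 4 links.

4 links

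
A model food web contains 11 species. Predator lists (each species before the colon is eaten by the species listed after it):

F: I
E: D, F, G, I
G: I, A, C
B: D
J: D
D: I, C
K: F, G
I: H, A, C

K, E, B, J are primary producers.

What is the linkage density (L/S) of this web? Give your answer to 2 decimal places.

L/S = 1.55

There are L = 17 links among S = 11 species.
L/S = 17/11 = 1.5455 ≈ 1.55.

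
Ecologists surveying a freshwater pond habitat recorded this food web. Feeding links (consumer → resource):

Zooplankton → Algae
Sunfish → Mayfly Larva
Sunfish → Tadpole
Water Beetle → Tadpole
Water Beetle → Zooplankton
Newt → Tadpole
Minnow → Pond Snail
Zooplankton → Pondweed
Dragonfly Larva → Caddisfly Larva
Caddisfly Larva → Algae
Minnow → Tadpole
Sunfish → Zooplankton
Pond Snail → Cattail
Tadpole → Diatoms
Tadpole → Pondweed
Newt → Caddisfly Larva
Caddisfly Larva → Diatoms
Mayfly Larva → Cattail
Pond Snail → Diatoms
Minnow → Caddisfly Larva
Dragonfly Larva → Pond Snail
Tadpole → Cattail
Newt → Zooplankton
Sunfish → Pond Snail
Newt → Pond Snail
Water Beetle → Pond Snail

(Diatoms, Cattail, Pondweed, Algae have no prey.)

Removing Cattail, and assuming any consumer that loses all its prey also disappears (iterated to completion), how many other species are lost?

Remove Cattail.
Round 1: Mayfly Larva (all prey gone) → extinct.
No further losses. Total secondary extinctions: 1.

1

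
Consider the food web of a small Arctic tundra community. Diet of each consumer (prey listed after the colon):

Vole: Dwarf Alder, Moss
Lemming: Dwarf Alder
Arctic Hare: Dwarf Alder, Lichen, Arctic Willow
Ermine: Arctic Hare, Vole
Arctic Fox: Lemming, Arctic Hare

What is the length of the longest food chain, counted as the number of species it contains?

One longest chain: Dwarf Alder → Arctic Hare → Ermine.
It has 3 species and 2 links.

3 species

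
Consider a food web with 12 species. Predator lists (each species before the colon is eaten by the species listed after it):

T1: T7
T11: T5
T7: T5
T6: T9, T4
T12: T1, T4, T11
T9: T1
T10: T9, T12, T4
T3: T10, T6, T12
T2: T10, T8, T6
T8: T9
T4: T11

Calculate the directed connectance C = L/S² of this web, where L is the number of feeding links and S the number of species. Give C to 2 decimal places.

The web has S = 12 species and L = 20 feeding links.
C = L / S² = 20 / 144 = 0.1389 ≈ 0.14.

C = 0.14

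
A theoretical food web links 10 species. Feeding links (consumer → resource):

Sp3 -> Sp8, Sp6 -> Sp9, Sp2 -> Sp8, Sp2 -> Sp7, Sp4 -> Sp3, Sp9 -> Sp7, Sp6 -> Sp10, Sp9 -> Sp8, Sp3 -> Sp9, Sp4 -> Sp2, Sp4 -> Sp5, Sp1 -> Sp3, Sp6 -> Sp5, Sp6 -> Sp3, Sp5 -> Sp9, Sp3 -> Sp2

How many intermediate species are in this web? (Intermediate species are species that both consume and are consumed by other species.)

4

Intermediate species (has both prey and predators): Sp2, Sp9, Sp3, Sp5.
Count: 4.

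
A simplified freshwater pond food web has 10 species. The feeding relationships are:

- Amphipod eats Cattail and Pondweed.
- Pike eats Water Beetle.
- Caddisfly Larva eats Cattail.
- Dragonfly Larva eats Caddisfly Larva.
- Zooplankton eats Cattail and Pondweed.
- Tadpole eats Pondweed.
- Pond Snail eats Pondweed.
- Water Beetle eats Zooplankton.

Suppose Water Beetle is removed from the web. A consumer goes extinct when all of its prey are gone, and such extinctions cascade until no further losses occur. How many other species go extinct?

Remove Water Beetle.
Round 1: Pike (all prey gone) → extinct.
No further losses. Total secondary extinctions: 1.

1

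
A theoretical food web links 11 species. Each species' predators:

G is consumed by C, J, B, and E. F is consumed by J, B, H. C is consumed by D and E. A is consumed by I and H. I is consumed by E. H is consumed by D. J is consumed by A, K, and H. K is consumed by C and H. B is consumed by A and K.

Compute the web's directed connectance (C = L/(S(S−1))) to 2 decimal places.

C = 0.18

The web has S = 11 species and L = 20 feeding links.
C = L / (S(S−1)) = 20 / 110 = 0.1818 ≈ 0.18.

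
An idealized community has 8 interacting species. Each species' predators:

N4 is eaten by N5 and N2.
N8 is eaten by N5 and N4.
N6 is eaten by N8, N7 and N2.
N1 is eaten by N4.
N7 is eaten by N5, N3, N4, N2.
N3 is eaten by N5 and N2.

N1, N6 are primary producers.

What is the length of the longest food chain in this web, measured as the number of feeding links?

3 links

One longest chain: N6 → N7 → N4 → N5.
It has 4 species and 3 links.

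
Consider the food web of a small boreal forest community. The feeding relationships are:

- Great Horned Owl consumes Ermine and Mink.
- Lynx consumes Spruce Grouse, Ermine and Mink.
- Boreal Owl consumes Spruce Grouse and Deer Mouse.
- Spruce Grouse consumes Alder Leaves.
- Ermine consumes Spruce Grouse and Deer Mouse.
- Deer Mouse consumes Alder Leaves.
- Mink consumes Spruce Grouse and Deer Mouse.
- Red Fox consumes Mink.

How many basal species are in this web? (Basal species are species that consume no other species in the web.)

Basal species (no prey listed): Alder Leaves.
Count: 1.

1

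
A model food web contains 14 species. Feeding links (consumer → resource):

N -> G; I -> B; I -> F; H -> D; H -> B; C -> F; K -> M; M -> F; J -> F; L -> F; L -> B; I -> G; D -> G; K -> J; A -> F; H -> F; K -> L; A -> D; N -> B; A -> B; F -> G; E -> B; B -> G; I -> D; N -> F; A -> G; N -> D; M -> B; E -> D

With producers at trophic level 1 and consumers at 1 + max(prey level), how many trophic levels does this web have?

Producers (level 1): G.
G → F → J → K gives K level 4.
No species has a prey at level 4, so no species reaches level 5.

4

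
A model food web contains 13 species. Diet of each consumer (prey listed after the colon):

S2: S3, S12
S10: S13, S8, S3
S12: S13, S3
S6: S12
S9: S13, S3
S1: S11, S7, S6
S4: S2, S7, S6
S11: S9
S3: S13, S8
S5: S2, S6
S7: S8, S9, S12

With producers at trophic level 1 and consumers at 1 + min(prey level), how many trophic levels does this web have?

4

Producers (level 1): S13, S8.
Following each consumer down to its lowest-level prey: S13 → S12 → S6 → S5 (levels 1 through 4).
All prey of S5 (S6 3, S2 3) are at level 3 or above, so S5 is at level 1 + 3 = 4.
Every consumer has at least one prey at level 3 or below, so none exceeds level 4.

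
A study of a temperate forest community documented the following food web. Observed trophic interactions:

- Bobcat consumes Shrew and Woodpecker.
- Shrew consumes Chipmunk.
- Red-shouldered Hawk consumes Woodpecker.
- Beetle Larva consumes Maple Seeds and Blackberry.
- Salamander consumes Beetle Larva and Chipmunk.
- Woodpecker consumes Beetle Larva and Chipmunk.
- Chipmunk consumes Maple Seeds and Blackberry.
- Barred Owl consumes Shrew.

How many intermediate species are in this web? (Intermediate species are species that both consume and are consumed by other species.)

4

Intermediate species (has both prey and predators): Beetle Larva, Chipmunk, Woodpecker, Shrew.
Count: 4.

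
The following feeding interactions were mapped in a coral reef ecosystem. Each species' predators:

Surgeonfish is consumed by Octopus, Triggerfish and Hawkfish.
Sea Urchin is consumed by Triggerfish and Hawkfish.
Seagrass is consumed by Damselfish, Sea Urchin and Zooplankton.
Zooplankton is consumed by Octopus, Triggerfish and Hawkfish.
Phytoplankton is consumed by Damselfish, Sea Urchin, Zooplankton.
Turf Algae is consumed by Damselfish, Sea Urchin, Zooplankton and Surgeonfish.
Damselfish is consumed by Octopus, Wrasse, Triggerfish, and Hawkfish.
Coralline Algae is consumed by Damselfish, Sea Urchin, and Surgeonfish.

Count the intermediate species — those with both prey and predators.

Intermediate species (has both prey and predators): Surgeonfish, Damselfish, Zooplankton, Sea Urchin.
Count: 4.

4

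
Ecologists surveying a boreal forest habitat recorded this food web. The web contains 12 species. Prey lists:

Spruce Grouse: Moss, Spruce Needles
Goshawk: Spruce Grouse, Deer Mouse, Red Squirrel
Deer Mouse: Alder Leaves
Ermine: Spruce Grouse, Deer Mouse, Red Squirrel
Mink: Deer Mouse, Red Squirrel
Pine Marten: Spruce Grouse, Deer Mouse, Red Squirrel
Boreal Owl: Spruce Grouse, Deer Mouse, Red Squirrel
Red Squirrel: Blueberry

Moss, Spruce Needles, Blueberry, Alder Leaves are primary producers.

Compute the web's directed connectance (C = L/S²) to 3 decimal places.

C = 0.125

The web has S = 12 species and L = 18 feeding links.
C = L / S² = 18 / 144 = 0.1250 ≈ 0.125.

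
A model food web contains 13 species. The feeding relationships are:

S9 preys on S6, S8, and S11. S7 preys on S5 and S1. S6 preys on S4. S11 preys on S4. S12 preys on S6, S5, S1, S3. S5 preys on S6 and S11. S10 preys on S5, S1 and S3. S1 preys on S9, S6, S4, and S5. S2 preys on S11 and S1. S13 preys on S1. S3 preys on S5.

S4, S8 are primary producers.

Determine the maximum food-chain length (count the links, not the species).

4 links

One longest chain: S4 → S11 → S9 → S1 → S10.
It has 5 species and 4 links.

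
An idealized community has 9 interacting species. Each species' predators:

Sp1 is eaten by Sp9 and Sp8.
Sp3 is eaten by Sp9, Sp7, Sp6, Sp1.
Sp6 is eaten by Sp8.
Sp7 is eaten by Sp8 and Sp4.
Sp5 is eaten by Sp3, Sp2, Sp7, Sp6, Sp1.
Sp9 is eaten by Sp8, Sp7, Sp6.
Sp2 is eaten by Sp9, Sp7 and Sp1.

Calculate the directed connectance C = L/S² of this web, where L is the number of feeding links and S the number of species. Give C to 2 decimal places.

The web has S = 9 species and L = 20 feeding links.
C = L / S² = 20 / 81 = 0.2469 ≈ 0.25.

C = 0.25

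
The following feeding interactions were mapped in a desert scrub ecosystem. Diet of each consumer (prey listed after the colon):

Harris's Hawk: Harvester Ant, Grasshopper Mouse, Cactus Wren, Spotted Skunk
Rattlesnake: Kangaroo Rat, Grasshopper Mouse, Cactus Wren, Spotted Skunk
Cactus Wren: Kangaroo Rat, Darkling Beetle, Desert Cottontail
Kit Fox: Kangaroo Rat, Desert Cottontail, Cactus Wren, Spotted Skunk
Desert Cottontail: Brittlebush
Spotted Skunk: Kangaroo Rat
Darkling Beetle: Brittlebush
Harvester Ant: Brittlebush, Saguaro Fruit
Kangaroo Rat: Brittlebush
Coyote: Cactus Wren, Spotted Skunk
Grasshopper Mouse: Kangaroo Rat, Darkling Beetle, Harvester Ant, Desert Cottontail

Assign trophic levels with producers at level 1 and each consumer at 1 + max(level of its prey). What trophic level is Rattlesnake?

Trophic level 4

Brittlebush is a producer → level 1.
Kangaroo Rat eats Brittlebush → level 2.
Spotted Skunk eats Kangaroo Rat → level 3.
Rattlesnake eats Spotted Skunk (level 3); other prey at levels: Kangaroo Rat 2, Grasshopper Mouse 3, Cactus Wren 3 → level 4.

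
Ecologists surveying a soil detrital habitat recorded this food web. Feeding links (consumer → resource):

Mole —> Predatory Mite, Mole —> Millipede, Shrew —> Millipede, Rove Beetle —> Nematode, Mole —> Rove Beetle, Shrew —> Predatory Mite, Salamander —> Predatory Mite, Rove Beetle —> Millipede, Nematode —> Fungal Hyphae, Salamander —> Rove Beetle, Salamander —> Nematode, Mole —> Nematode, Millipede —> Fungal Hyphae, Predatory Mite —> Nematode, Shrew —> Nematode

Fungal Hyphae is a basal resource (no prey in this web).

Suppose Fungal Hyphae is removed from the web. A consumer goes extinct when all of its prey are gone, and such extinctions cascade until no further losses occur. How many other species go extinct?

Remove Fungal Hyphae.
Round 1: Nematode (all prey gone), Millipede (all prey gone) → extinct.
Round 2: Predatory Mite (all prey gone), Rove Beetle (all prey gone) → extinct.
Round 3: Shrew (all prey gone), Salamander (all prey gone), Mole (all prey gone) → extinct.
No further losses. Total secondary extinctions: 7.

7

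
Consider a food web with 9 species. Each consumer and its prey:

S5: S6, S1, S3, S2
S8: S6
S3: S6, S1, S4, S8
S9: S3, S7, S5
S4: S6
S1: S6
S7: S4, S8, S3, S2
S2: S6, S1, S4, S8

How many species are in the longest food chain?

5 species

One longest chain: S6 → S1 → S3 → S7 → S9.
It has 5 species and 4 links.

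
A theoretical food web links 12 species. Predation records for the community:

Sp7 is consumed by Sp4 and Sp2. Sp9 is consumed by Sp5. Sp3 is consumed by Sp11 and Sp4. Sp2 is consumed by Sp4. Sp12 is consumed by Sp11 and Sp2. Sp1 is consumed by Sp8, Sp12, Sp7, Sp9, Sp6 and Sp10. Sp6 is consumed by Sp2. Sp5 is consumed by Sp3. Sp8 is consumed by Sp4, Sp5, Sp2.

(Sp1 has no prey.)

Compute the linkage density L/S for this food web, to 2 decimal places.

There are L = 19 links among S = 12 species.
L/S = 19/12 = 1.5833 ≈ 1.58.

L/S = 1.58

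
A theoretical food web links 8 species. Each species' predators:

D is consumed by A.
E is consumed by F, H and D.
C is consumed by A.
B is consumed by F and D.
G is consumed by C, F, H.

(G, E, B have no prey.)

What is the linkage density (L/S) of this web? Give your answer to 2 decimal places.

L/S = 1.25

There are L = 10 links among S = 8 species.
L/S = 10/8 = 1.2500 ≈ 1.25.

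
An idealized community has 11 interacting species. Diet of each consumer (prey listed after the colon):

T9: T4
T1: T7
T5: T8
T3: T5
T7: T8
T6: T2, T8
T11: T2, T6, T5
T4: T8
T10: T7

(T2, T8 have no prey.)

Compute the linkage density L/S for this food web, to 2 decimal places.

There are L = 12 links among S = 11 species.
L/S = 12/11 = 1.0909 ≈ 1.09.

L/S = 1.09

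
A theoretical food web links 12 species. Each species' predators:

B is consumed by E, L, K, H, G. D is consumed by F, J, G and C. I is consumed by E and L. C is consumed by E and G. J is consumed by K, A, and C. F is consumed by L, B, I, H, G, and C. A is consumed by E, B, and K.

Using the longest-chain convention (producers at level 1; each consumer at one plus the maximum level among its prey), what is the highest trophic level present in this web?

Producers (level 1): D.
D → J → A → B → G gives G level 5.
No species has a prey at level 5, so no species reaches level 6.

5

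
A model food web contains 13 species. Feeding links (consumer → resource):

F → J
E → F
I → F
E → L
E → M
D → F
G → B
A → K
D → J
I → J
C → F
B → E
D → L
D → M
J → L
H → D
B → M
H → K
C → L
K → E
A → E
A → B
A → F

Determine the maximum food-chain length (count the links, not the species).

5 links

One longest chain: L → J → F → E → K → H.
It has 6 species and 5 links.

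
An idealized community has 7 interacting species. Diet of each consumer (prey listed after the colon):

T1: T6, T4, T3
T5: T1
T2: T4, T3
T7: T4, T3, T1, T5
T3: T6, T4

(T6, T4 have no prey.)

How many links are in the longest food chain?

One longest chain: T6 → T3 → T1 → T5 → T7.
It has 5 species and 4 links.

4 links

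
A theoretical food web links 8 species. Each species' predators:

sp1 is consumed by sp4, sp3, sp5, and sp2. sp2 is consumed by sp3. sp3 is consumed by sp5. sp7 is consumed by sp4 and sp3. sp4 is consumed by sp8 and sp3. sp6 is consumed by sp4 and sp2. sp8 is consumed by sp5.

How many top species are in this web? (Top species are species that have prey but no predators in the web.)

1

Top species (has prey, but nothing eats it): sp5.
Count: 1.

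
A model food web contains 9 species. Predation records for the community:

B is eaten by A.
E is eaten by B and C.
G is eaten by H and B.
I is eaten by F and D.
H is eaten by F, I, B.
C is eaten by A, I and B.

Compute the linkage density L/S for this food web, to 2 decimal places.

There are L = 13 links among S = 9 species.
L/S = 13/9 = 1.4444 ≈ 1.44.

L/S = 1.44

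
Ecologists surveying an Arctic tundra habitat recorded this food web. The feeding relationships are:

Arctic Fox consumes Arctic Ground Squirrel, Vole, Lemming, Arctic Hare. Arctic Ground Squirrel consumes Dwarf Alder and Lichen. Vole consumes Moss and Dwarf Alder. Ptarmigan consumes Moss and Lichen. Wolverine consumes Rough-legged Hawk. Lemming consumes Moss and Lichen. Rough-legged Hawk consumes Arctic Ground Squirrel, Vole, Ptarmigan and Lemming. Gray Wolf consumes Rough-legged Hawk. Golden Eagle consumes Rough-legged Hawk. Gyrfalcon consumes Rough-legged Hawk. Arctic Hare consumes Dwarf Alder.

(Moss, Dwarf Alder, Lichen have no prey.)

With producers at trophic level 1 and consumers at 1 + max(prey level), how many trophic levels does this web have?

4

Producers (level 1): Moss, Dwarf Alder, Lichen.
Moss → Ptarmigan → Rough-legged Hawk → Gray Wolf gives Gray Wolf level 4.
No species has a prey at level 4, so no species reaches level 5.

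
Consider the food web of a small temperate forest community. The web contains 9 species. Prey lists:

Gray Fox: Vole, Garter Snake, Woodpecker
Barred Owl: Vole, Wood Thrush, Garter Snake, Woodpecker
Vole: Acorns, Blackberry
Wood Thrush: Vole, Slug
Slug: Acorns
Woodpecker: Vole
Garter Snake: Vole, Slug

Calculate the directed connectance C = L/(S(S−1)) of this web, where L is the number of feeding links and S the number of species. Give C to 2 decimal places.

C = 0.21

The web has S = 9 species and L = 15 feeding links.
C = L / (S(S−1)) = 15 / 72 = 0.2083 ≈ 0.21.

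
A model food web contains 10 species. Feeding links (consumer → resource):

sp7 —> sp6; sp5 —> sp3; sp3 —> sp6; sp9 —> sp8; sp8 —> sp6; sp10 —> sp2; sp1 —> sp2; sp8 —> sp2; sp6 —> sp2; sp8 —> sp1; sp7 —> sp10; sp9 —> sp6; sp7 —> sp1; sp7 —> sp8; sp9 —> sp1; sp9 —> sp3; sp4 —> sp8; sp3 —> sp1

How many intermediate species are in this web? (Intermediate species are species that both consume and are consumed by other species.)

5

Intermediate species (has both prey and predators): sp1, sp6, sp10, sp3, sp8.
Count: 5.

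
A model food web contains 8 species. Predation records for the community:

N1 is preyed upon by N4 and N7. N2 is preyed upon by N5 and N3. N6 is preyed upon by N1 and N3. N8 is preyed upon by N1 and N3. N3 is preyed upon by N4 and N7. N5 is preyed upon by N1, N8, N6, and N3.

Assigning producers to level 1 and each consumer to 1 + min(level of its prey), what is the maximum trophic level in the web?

Producers (level 1): N2.
Following each consumer down to its lowest-level prey: N2 → N5 → N6 (levels 1 through 3).
All prey of N6 (N5 2) are at level 2 or above, so N6 is at level 1 + 2 = 3.
Every consumer has at least one prey at level 2 or below, so none exceeds level 3.

3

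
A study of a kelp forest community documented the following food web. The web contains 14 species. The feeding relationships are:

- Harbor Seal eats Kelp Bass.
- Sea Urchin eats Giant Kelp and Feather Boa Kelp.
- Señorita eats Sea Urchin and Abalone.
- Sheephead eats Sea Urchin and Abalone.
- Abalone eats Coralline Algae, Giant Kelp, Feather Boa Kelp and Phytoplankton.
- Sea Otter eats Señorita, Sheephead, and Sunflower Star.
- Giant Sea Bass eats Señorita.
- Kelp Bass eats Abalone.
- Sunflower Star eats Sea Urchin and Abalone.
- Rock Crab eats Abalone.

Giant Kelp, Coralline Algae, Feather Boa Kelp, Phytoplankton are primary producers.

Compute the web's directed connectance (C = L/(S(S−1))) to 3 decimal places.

The web has S = 14 species and L = 19 feeding links.
C = L / (S(S−1)) = 19 / 182 = 0.1044 ≈ 0.104.

C = 0.104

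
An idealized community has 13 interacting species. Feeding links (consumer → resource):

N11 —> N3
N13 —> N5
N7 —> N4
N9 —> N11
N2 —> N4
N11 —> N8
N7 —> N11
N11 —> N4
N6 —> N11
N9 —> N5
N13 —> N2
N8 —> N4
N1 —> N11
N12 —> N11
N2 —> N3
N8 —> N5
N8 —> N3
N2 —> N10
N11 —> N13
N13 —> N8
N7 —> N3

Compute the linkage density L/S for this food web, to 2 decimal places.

L/S = 1.62

There are L = 21 links among S = 13 species.
L/S = 21/13 = 1.6154 ≈ 1.62.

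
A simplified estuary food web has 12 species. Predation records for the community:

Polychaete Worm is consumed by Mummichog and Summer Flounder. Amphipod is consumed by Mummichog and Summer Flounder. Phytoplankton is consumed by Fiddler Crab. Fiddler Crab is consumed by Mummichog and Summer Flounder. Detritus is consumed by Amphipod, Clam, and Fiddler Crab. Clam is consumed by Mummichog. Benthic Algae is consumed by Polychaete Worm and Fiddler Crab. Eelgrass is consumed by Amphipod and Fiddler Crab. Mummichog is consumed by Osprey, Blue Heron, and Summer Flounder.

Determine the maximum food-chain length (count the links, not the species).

One longest chain: Eelgrass → Fiddler Crab → Mummichog → Blue Heron.
It has 4 species and 3 links.

3 links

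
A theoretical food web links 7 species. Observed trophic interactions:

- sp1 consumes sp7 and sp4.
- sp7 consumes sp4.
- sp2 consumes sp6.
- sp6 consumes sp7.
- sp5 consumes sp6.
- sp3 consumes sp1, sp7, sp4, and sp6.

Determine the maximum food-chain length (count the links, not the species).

3 links

One longest chain: sp4 → sp7 → sp6 → sp2.
It has 4 species and 3 links.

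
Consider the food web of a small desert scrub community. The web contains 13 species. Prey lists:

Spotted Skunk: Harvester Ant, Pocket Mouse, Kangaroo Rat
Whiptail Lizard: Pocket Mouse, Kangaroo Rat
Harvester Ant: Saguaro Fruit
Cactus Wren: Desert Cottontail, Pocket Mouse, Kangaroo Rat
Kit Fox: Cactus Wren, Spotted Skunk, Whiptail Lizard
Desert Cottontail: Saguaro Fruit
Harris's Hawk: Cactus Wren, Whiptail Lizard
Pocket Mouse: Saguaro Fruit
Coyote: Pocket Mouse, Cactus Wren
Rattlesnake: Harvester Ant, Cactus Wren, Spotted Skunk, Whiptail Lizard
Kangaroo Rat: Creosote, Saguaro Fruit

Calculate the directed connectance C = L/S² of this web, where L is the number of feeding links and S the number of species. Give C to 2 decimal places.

C = 0.14

The web has S = 13 species and L = 24 feeding links.
C = L / S² = 24 / 169 = 0.1420 ≈ 0.14.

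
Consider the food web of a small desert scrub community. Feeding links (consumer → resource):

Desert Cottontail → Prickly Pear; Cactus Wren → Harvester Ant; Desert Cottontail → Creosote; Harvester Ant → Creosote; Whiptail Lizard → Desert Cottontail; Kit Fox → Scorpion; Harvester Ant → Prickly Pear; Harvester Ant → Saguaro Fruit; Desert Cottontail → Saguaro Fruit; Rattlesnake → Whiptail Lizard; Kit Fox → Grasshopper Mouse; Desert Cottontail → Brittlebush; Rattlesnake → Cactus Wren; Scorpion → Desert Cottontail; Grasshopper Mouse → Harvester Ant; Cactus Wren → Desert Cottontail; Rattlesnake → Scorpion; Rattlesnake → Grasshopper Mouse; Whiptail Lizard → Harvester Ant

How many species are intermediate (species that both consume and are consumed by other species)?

Intermediate species (has both prey and predators): Desert Cottontail, Harvester Ant, Cactus Wren, Scorpion, Whiptail Lizard, Grasshopper Mouse.
Count: 6.

6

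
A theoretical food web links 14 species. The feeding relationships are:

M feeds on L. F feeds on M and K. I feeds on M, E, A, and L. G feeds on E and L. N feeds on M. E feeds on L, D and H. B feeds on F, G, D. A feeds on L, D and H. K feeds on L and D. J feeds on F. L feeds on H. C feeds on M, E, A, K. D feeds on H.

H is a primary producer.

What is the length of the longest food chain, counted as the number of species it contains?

One longest chain: H → L → M → F → B.
It has 5 species and 4 links.

5 species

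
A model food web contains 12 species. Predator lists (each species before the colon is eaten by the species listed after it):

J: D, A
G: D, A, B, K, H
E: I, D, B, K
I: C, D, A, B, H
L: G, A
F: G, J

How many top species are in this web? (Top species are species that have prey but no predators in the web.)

6

Top species (has prey, but nothing eats it): C, D, A, B, K, H.
Count: 6.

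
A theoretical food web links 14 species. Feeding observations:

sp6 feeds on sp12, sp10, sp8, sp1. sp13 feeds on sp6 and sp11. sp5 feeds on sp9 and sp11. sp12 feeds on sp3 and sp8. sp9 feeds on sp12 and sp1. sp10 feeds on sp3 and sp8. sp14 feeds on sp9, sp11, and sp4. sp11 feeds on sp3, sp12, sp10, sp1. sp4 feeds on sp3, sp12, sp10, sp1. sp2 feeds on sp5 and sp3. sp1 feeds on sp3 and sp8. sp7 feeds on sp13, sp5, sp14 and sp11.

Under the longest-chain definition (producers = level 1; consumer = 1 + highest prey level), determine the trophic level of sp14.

sp8 is a producer → level 1.
sp10 eats sp8 (level 1); other prey at levels: sp3 1 → level 2.
sp4 eats sp10 (level 2); other prey at levels: sp3 1, sp12 2, sp1 2 → level 3.
sp14 eats sp4 (level 3); other prey at levels: sp9 3, sp11 3 → level 4.

Trophic level 4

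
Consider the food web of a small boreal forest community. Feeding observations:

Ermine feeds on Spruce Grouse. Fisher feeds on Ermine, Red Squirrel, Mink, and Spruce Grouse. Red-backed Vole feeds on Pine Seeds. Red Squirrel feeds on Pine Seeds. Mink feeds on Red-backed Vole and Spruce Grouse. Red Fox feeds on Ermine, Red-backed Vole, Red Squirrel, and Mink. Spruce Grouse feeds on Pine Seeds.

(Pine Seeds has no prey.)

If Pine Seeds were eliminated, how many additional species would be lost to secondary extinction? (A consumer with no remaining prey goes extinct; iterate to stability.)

7

Remove Pine Seeds.
Round 1: Red-backed Vole (all prey gone), Red Squirrel (all prey gone), Spruce Grouse (all prey gone) → extinct.
Round 2: Ermine (all prey gone), Mink (all prey gone) → extinct.
Round 3: Fisher (all prey gone), Red Fox (all prey gone) → extinct.
No further losses. Total secondary extinctions: 7.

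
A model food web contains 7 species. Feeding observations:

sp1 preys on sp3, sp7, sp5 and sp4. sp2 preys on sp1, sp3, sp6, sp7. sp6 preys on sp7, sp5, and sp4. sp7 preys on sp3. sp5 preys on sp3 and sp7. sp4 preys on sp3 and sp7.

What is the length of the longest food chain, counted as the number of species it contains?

One longest chain: sp3 → sp7 → sp5 → sp1 → sp2.
It has 5 species and 4 links.

5 species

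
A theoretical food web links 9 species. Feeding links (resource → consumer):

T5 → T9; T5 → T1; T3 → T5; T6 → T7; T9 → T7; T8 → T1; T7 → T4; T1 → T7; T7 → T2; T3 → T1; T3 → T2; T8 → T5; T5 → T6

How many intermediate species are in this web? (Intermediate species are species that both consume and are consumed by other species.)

Intermediate species (has both prey and predators): T5, T6, T9, T1, T7.
Count: 5.

5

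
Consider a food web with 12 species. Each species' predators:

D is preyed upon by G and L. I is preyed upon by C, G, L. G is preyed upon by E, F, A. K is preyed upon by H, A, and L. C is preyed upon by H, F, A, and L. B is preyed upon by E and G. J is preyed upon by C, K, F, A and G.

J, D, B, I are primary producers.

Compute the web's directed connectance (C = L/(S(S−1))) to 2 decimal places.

C = 0.17

The web has S = 12 species and L = 22 feeding links.
C = L / (S(S−1)) = 22 / 132 = 0.1667 ≈ 0.17.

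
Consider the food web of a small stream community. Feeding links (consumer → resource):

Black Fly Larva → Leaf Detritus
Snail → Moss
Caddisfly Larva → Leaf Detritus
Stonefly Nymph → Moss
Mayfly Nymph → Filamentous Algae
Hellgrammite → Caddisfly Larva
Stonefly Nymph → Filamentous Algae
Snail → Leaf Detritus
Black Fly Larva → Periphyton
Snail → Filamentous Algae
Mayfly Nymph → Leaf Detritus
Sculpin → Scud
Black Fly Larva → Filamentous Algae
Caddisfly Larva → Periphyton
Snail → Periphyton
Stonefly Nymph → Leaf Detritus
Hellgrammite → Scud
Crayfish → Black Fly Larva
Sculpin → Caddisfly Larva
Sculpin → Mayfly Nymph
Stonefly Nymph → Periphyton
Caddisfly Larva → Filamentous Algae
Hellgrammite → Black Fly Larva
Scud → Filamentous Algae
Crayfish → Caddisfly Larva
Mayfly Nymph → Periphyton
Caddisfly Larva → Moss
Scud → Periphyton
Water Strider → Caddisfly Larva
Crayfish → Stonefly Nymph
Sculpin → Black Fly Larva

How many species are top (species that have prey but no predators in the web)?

5

Top species (has prey, but nothing eats it): Snail, Water Strider, Crayfish, Hellgrammite, Sculpin.
Count: 5.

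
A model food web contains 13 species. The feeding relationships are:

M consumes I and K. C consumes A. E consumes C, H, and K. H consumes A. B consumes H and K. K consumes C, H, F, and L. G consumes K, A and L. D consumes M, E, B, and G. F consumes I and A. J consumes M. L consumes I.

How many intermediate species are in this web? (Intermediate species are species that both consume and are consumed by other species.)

9

Intermediate species (has both prey and predators): C, H, L, F, K, M, G, B, E.
Count: 9.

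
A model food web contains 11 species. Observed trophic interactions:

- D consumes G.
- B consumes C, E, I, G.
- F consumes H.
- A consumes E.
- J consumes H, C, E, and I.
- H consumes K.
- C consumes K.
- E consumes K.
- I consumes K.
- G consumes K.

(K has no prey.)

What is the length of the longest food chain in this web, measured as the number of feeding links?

One longest chain: K → H → F.
It has 3 species and 2 links.

2 links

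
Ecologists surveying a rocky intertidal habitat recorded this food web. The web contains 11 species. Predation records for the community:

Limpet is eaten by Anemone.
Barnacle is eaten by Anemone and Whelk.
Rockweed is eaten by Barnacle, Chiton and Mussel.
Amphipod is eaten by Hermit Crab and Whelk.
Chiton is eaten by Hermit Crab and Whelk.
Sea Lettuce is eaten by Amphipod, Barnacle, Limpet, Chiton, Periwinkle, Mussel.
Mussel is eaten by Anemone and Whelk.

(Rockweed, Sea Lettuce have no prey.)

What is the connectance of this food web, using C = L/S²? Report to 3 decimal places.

The web has S = 11 species and L = 18 feeding links.
C = L / S² = 18 / 121 = 0.1488 ≈ 0.149.

C = 0.149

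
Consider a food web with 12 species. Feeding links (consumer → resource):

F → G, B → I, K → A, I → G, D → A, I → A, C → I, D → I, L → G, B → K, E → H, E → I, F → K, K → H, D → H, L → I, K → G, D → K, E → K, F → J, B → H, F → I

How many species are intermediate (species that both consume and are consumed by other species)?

2

Intermediate species (has both prey and predators): K, I.
Count: 2.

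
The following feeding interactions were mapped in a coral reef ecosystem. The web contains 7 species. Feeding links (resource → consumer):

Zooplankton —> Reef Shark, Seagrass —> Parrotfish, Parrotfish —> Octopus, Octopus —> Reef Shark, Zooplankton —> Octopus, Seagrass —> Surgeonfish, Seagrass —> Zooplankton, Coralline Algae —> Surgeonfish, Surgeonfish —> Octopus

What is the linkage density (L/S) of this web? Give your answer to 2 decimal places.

There are L = 9 links among S = 7 species.
L/S = 9/7 = 1.2857 ≈ 1.29.

L/S = 1.29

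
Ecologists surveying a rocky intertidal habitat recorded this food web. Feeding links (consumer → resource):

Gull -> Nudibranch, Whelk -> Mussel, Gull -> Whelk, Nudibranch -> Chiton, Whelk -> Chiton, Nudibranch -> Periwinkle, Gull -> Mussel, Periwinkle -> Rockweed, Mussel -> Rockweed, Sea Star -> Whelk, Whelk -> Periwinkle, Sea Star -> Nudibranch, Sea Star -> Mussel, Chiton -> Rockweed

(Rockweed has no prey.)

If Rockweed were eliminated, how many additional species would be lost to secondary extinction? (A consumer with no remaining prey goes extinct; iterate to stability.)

7

Remove Rockweed.
Round 1: Chiton (all prey gone), Periwinkle (all prey gone), Mussel (all prey gone) → extinct.
Round 2: Whelk (all prey gone), Nudibranch (all prey gone) → extinct.
Round 3: Gull (all prey gone), Sea Star (all prey gone) → extinct.
No further losses. Total secondary extinctions: 7.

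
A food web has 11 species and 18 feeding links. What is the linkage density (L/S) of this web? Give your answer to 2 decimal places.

There are L = 18 links among S = 11 species.
L/S = 18/11 = 1.6364 ≈ 1.64.

L/S = 1.64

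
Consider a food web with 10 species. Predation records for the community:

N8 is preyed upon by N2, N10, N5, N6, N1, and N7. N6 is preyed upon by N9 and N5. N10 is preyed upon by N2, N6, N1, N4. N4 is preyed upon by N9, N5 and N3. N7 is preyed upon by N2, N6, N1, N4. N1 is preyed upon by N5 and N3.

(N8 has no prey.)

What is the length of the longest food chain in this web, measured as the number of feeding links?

3 links

One longest chain: N8 → N10 → N1 → N5.
It has 4 species and 3 links.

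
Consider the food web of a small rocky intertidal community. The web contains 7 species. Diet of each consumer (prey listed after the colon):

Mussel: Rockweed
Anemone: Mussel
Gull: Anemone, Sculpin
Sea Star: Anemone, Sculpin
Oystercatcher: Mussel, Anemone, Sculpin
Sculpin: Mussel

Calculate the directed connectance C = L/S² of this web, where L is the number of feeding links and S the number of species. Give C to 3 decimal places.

C = 0.204

The web has S = 7 species and L = 10 feeding links.
C = L / S² = 10 / 49 = 0.2041 ≈ 0.204.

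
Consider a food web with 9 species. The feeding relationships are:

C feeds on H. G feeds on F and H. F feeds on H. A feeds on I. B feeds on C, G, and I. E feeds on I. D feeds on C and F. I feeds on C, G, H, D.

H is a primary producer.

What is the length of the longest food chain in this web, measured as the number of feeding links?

One longest chain: H → F → G → I → E.
It has 5 species and 4 links.

4 links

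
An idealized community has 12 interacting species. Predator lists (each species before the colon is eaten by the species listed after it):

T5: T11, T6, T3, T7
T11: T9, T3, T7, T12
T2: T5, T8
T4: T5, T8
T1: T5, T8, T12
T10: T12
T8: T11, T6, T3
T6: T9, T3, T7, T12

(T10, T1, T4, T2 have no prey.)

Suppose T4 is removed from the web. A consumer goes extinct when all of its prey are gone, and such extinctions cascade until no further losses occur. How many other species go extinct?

0

Remove T4.
Every predator of it retains at least one other prey: T5 still has T1, T2; T8 still has T1, T2.
No consumer loses all prey, so no secondary extinctions occur.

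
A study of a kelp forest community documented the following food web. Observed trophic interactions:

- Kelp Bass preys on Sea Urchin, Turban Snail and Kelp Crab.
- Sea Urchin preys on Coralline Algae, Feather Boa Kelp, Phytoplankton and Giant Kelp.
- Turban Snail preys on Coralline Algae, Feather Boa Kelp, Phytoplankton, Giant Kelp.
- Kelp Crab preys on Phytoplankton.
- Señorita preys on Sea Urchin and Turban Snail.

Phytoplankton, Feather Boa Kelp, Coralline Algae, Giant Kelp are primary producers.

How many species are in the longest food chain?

3 species

One longest chain: Phytoplankton → Sea Urchin → Kelp Bass.
It has 3 species and 2 links.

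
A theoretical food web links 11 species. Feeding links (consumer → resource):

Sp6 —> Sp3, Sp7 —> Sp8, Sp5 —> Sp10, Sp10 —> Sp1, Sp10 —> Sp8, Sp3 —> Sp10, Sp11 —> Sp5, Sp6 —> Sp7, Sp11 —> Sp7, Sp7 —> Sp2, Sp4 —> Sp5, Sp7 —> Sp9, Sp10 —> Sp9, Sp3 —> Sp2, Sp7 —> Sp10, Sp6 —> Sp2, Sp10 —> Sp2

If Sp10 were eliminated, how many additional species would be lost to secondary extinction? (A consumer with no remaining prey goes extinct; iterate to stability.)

Remove Sp10.
Round 1: Sp5 (all prey gone) → extinct.
Round 2: Sp4 (all prey gone) → extinct.
No further losses. Total secondary extinctions: 2.

2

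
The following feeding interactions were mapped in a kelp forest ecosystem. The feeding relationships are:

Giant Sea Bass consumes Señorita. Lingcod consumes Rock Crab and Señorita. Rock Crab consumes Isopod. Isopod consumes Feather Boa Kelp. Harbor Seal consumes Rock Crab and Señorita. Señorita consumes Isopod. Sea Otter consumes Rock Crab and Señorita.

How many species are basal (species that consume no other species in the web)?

Basal species (no prey listed): Feather Boa Kelp.
Count: 1.

1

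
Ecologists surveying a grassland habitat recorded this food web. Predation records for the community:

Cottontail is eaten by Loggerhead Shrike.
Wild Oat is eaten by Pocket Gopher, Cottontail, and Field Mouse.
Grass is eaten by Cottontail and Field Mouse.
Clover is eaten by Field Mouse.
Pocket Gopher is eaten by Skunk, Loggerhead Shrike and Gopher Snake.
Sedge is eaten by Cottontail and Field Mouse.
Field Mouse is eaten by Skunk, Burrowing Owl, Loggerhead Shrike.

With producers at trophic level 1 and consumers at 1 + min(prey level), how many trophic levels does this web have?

Producers (level 1): Grass, Clover, Wild Oat, Sedge.
Following each consumer down to its lowest-level prey: Wild Oat → Pocket Gopher → Gopher Snake (levels 1 through 3).
All prey of Gopher Snake (Pocket Gopher 2) are at level 2 or above, so Gopher Snake is at level 1 + 2 = 3.
Every consumer has at least one prey at level 2 or below, so none exceeds level 3.

3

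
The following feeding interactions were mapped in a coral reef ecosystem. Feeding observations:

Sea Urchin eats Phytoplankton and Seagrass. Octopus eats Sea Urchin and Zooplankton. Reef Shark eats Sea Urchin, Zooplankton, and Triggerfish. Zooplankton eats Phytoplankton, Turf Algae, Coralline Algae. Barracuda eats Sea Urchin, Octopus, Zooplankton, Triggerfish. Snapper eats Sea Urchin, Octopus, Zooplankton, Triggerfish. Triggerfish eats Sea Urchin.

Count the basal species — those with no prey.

Basal species (no prey listed): Seagrass, Phytoplankton, Turf Algae, Coralline Algae.
Count: 4.

4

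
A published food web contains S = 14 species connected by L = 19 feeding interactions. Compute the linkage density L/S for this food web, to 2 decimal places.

L/S = 1.36

There are L = 19 links among S = 14 species.
L/S = 19/14 = 1.3571 ≈ 1.36.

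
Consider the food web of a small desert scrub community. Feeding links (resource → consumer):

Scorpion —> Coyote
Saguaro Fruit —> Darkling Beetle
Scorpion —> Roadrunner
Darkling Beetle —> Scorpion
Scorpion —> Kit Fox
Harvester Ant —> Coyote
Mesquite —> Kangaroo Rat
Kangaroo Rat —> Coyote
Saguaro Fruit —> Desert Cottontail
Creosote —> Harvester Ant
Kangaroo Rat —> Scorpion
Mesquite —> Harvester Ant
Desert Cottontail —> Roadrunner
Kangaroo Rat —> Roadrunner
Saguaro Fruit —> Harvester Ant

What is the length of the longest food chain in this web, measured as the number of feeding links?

3 links

One longest chain: Saguaro Fruit → Darkling Beetle → Scorpion → Kit Fox.
It has 4 species and 3 links.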